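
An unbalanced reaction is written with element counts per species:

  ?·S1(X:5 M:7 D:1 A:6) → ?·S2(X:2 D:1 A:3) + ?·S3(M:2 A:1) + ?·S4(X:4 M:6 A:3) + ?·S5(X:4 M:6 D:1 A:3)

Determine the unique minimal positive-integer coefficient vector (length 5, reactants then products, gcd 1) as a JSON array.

Coefficients: [6, 5, 6, 4, 1]

X: 6·5 = 30 | 5·2+6·0+4·4+1·4 = 30
M: 6·7 = 42 | 5·0+6·2+4·6+1·6 = 42
D: 6·1 = 6 | 5·1+6·0+4·0+1·1 = 6
A: 6·6 = 36 | 5·3+6·1+4·3+1·3 = 36
gcd(6,5,6,4,1) = 1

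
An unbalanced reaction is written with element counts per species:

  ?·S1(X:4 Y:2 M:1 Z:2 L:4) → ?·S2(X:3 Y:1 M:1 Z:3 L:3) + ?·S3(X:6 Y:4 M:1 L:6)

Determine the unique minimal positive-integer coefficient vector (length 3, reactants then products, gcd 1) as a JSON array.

Coefficients: [3, 2, 1]

X: 3·4 = 12 | 2·3+1·6 = 12
Y: 3·2 = 6 | 2·1+1·4 = 6
M: 3·1 = 3 | 2·1+1·1 = 3
Z: 3·2 = 6 | 2·3+1·0 = 6
L: 3·4 = 12 | 2·3+1·6 = 12
gcd(3,2,1) = 1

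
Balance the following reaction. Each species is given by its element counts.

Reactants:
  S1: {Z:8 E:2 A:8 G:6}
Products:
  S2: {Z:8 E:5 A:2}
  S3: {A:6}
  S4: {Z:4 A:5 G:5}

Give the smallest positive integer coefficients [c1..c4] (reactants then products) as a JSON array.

Z: 5·8 = 40 | 2·8+1·0+6·4 = 40
E: 5·2 = 10 | 2·5+1·0+6·0 = 10
A: 5·8 = 40 | 2·2+1·6+6·5 = 40
G: 5·6 = 30 | 2·0+1·0+6·5 = 30
gcd(5,2,1,6) = 1

Coefficients: [5, 2, 1, 6]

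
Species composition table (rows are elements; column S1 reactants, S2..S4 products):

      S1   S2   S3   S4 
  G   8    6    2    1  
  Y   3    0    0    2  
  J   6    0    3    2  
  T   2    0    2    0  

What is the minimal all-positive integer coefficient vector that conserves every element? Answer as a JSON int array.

Coefficients: [4, 3, 4, 6]

G: 4·8 = 32 | 3·6+4·2+6·1 = 32
Y: 4·3 = 12 | 3·0+4·0+6·2 = 12
J: 4·6 = 24 | 3·0+4·3+6·2 = 24
T: 4·2 = 8 | 3·0+4·2+6·0 = 8
gcd(4,3,4,6) = 1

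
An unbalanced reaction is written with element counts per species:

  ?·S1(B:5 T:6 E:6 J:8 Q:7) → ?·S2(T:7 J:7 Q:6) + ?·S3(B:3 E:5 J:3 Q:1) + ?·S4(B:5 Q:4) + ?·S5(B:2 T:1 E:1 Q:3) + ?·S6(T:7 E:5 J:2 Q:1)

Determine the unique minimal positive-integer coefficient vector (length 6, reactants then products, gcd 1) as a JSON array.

Coefficients: [6, 4, 6, 2, 1, 1]

B: 6·5 = 30 | 4·0+6·3+2·5+1·2+1·0 = 30
T: 6·6 = 36 | 4·7+6·0+2·0+1·1+1·7 = 36
E: 6·6 = 36 | 4·0+6·5+2·0+1·1+1·5 = 36
J: 6·8 = 48 | 4·7+6·3+2·0+1·0+1·2 = 48
Q: 6·7 = 42 | 4·6+6·1+2·4+1·3+1·1 = 42
gcd(6,4,6,2,1,1) = 1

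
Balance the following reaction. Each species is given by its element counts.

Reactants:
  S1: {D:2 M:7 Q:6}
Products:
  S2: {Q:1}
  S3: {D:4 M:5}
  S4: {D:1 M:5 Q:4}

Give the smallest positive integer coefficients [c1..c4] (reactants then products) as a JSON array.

Coefficients: [5, 6, 1, 6]

D: 5·2 = 10 | 6·0+1·4+6·1 = 10
M: 5·7 = 35 | 6·0+1·5+6·5 = 35
Q: 5·6 = 30 | 6·1+1·0+6·4 = 30
gcd(5,6,1,6) = 1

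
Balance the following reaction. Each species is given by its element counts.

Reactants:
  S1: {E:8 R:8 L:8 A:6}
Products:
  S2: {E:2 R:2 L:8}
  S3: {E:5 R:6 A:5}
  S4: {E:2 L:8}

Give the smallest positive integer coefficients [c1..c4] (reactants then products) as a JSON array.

E: 5·8 = 40 | 2·2+6·5+3·2 = 40
R: 5·8 = 40 | 2·2+6·6+3·0 = 40
L: 5·8 = 40 | 2·8+6·0+3·8 = 40
A: 5·6 = 30 | 2·0+6·5+3·0 = 30
gcd(5,2,6,3) = 1

Coefficients: [5, 2, 6, 3]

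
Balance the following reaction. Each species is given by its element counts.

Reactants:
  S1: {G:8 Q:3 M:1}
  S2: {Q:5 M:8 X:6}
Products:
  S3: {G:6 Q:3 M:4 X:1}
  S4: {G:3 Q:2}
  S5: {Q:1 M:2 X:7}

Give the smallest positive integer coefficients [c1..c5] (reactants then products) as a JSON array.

G: 6·8+2·0 = 48 | 5·6+6·3+1·0 = 48
Q: 6·3+2·5 = 28 | 5·3+6·2+1·1 = 28
M: 6·1+2·8 = 22 | 5·4+6·0+1·2 = 22
X: 6·0+2·6 = 12 | 5·1+6·0+1·7 = 12
gcd(6,2,5,6,1) = 1

Coefficients: [6, 2, 5, 6, 1]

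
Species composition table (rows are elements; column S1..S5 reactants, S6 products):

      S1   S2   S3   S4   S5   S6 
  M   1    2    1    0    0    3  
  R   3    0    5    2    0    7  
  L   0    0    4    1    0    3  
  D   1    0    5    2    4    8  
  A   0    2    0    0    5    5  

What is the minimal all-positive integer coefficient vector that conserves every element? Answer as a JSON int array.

M: 5·1+5·2+3·1+6·0+4·0 = 18 | 6·3 = 18
R: 5·3+5·0+3·5+6·2+4·0 = 42 | 6·7 = 42
L: 5·0+5·0+3·4+6·1+4·0 = 18 | 6·3 = 18
D: 5·1+5·0+3·5+6·2+4·4 = 48 | 6·8 = 48
A: 5·0+5·2+3·0+6·0+4·5 = 30 | 6·5 = 30
gcd(5,5,3,6,4,6) = 1

Coefficients: [5, 5, 3, 6, 4, 6]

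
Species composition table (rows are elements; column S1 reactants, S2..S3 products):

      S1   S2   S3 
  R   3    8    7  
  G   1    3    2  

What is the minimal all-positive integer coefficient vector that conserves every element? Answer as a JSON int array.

Coefficients: [5, 1, 1]

R: 5·3 = 15 | 1·8+1·7 = 15
G: 5·1 = 5 | 1·3+1·2 = 5
gcd(5,1,1) = 1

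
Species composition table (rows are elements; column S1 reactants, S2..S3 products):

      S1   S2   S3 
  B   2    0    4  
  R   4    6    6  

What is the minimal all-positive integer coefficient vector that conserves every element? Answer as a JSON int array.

Coefficients: [6, 1, 3]

B: 6·2 = 12 | 1·0+3·4 = 12
R: 6·4 = 24 | 1·6+3·6 = 24
gcd(6,1,3) = 1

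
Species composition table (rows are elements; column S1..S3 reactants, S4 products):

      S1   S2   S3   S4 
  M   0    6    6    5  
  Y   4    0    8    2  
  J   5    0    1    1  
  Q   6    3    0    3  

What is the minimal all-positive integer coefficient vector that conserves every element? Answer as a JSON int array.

M: 1·0+4·6+1·6 = 30 | 6·5 = 30
Y: 1·4+4·0+1·8 = 12 | 6·2 = 12
J: 1·5+4·0+1·1 = 6 | 6·1 = 6
Q: 1·6+4·3+1·0 = 18 | 6·3 = 18
gcd(1,4,1,6) = 1

Coefficients: [1, 4, 1, 6]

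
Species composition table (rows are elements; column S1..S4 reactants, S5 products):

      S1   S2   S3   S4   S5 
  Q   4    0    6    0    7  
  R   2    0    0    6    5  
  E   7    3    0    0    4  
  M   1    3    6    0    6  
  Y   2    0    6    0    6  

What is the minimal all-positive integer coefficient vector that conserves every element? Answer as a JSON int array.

Q: 3·4+1·0+5·6+4·0 = 42 | 6·7 = 42
R: 3·2+1·0+5·0+4·6 = 30 | 6·5 = 30
E: 3·7+1·3+5·0+4·0 = 24 | 6·4 = 24
M: 3·1+1·3+5·6+4·0 = 36 | 6·6 = 36
Y: 3·2+1·0+5·6+4·0 = 36 | 6·6 = 36
gcd(3,1,5,4,6) = 1

Coefficients: [3, 1, 5, 4, 6]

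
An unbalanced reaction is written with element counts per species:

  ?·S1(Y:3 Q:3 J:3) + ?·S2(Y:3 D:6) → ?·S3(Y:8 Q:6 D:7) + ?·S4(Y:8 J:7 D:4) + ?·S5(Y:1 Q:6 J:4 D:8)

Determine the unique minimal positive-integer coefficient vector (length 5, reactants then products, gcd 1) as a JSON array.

Coefficients: [6, 5, 2, 2, 1]

Y: 6·3+5·3 = 33 | 2·8+2·8+1·1 = 33
Q: 6·3+5·0 = 18 | 2·6+2·0+1·6 = 18
J: 6·3+5·0 = 18 | 2·0+2·7+1·4 = 18
D: 6·0+5·6 = 30 | 2·7+2·4+1·8 = 30
gcd(6,5,2,2,1) = 1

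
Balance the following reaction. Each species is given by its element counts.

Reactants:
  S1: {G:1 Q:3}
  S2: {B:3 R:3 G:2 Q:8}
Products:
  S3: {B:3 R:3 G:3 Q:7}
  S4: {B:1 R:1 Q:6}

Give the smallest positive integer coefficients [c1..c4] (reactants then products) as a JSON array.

Coefficients: [2, 5, 4, 3]

B: 2·0+5·3 = 15 | 4·3+3·1 = 15
R: 2·0+5·3 = 15 | 4·3+3·1 = 15
G: 2·1+5·2 = 12 | 4·3+3·0 = 12
Q: 2·3+5·8 = 46 | 4·7+3·6 = 46
gcd(2,5,4,3) = 1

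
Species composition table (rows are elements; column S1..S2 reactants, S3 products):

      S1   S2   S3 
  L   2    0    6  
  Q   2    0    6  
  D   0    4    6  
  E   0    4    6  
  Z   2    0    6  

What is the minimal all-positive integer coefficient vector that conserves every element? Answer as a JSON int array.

L: 6·2+3·0 = 12 | 2·6 = 12
Q: 6·2+3·0 = 12 | 2·6 = 12
D: 6·0+3·4 = 12 | 2·6 = 12
E: 6·0+3·4 = 12 | 2·6 = 12
Z: 6·2+3·0 = 12 | 2·6 = 12
gcd(6,3,2) = 1

Coefficients: [6, 3, 2]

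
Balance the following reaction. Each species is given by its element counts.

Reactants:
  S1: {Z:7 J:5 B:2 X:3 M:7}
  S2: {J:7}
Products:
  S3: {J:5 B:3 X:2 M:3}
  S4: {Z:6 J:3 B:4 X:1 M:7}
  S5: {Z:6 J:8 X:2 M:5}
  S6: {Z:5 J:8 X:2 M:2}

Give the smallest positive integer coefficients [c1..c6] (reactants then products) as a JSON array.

Z: 5·7+4·0 = 35 | 2·0+1·6+4·6+1·5 = 35
J: 5·5+4·7 = 53 | 2·5+1·3+4·8+1·8 = 53
B: 5·2+4·0 = 10 | 2·3+1·4+4·0+1·0 = 10
X: 5·3+4·0 = 15 | 2·2+1·1+4·2+1·2 = 15
M: 5·7+4·0 = 35 | 2·3+1·7+4·5+1·2 = 35
gcd(5,4,2,1,4,1) = 1

Coefficients: [5, 4, 2, 1, 4, 1]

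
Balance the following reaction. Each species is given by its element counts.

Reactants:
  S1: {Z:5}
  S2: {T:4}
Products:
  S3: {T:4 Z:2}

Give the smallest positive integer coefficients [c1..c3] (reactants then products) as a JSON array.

Coefficients: [2, 5, 5]

T: 2·0+5·4 = 20 | 5·4 = 20
Z: 2·5+5·0 = 10 | 5·2 = 10
gcd(2,5,5) = 1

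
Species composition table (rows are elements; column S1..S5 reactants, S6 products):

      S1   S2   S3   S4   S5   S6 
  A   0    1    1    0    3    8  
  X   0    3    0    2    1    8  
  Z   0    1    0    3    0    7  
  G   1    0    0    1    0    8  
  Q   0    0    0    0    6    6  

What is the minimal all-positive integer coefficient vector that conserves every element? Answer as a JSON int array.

Coefficients: [6, 1, 4, 2, 1, 1]

A: 6·0+1·1+4·1+2·0+1·3 = 8 | 1·8 = 8
X: 6·0+1·3+4·0+2·2+1·1 = 8 | 1·8 = 8
Z: 6·0+1·1+4·0+2·3+1·0 = 7 | 1·7 = 7
G: 6·1+1·0+4·0+2·1+1·0 = 8 | 1·8 = 8
Q: 6·0+1·0+4·0+2·0+1·6 = 6 | 1·6 = 6
gcd(6,1,4,2,1,1) = 1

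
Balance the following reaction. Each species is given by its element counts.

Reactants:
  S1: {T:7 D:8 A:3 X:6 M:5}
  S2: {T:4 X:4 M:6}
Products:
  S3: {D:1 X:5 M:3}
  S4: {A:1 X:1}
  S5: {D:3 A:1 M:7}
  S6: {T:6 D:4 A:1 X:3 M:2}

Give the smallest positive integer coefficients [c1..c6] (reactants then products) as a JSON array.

Coefficients: [2, 1, 1, 2, 1, 3]

T: 2·7+1·4 = 18 | 1·0+2·0+1·0+3·6 = 18
D: 2·8+1·0 = 16 | 1·1+2·0+1·3+3·4 = 16
A: 2·3+1·0 = 6 | 1·0+2·1+1·1+3·1 = 6
X: 2·6+1·4 = 16 | 1·5+2·1+1·0+3·3 = 16
M: 2·5+1·6 = 16 | 1·3+2·0+1·7+3·2 = 16
gcd(2,1,1,2,1,3) = 1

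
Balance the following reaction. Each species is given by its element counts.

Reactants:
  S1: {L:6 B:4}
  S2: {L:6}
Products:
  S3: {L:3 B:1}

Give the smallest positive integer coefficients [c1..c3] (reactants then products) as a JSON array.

Coefficients: [1, 1, 4]

L: 1·6+1·6 = 12 | 4·3 = 12
B: 1·4+1·0 = 4 | 4·1 = 4
gcd(1,1,4) = 1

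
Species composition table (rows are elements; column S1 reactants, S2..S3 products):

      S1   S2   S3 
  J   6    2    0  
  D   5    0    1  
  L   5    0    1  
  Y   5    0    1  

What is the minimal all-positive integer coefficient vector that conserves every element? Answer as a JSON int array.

Coefficients: [1, 3, 5]

J: 1·6 = 6 | 3·2+5·0 = 6
D: 1·5 = 5 | 3·0+5·1 = 5
L: 1·5 = 5 | 3·0+5·1 = 5
Y: 1·5 = 5 | 3·0+5·1 = 5
gcd(1,3,5) = 1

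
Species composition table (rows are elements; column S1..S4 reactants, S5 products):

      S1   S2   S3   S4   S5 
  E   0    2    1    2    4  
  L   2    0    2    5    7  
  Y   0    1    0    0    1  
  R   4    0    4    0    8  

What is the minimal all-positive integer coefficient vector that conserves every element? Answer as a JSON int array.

Coefficients: [6, 5, 4, 3, 5]

E: 6·0+5·2+4·1+3·2 = 20 | 5·4 = 20
L: 6·2+5·0+4·2+3·5 = 35 | 5·7 = 35
Y: 6·0+5·1+4·0+3·0 = 5 | 5·1 = 5
R: 6·4+5·0+4·4+3·0 = 40 | 5·8 = 40
gcd(6,5,4,3,5) = 1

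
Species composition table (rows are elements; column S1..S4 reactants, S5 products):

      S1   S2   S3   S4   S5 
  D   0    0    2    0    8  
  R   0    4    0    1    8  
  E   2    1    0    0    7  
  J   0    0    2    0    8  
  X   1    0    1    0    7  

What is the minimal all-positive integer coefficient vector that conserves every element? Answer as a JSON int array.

D: 3·0+1·0+4·2+4·0 = 8 | 1·8 = 8
R: 3·0+1·4+4·0+4·1 = 8 | 1·8 = 8
E: 3·2+1·1+4·0+4·0 = 7 | 1·7 = 7
J: 3·0+1·0+4·2+4·0 = 8 | 1·8 = 8
X: 3·1+1·0+4·1+4·0 = 7 | 1·7 = 7
gcd(3,1,4,4,1) = 1

Coefficients: [3, 1, 4, 4, 1]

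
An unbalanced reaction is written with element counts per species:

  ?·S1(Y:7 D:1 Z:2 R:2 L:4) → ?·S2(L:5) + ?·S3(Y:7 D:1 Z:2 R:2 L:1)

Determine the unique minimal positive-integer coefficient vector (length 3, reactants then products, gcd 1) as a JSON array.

Y: 5·7 = 35 | 3·0+5·7 = 35
D: 5·1 = 5 | 3·0+5·1 = 5
Z: 5·2 = 10 | 3·0+5·2 = 10
R: 5·2 = 10 | 3·0+5·2 = 10
L: 5·4 = 20 | 3·5+5·1 = 20
gcd(5,3,5) = 1

Coefficients: [5, 3, 5]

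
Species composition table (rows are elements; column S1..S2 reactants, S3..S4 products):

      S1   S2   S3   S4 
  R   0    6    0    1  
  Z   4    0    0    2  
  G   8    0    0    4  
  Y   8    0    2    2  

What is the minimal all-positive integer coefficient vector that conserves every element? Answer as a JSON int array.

Coefficients: [3, 1, 6, 6]

R: 3·0+1·6 = 6 | 6·0+6·1 = 6
Z: 3·4+1·0 = 12 | 6·0+6·2 = 12
G: 3·8+1·0 = 24 | 6·0+6·4 = 24
Y: 3·8+1·0 = 24 | 6·2+6·2 = 24
gcd(3,1,6,6) = 1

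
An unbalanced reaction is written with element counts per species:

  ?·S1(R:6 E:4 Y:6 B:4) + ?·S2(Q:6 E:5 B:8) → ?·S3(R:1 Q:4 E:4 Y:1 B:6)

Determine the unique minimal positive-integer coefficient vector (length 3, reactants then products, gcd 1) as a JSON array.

R: 1·6+4·0 = 6 | 6·1 = 6
Q: 1·0+4·6 = 24 | 6·4 = 24
E: 1·4+4·5 = 24 | 6·4 = 24
Y: 1·6+4·0 = 6 | 6·1 = 6
B: 1·4+4·8 = 36 | 6·6 = 36
gcd(1,4,6) = 1

Coefficients: [1, 4, 6]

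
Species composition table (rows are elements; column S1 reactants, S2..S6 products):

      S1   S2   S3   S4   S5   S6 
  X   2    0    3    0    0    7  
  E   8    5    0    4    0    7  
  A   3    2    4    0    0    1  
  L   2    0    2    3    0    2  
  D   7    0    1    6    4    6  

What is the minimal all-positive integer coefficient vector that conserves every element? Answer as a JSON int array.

X: 5·2 = 10 | 5·0+1·3+2·0+4·0+1·7 = 10
E: 5·8 = 40 | 5·5+1·0+2·4+4·0+1·7 = 40
A: 5·3 = 15 | 5·2+1·4+2·0+4·0+1·1 = 15
L: 5·2 = 10 | 5·0+1·2+2·3+4·0+1·2 = 10
D: 5·7 = 35 | 5·0+1·1+2·6+4·4+1·6 = 35
gcd(5,5,1,2,4,1) = 1

Coefficients: [5, 5, 1, 2, 4, 1]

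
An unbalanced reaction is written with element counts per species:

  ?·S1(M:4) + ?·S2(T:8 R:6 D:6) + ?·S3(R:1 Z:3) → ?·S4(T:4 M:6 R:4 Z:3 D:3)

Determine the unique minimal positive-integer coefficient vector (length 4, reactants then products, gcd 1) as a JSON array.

T: 3·0+1·8+2·0 = 8 | 2·4 = 8
M: 3·4+1·0+2·0 = 12 | 2·6 = 12
R: 3·0+1·6+2·1 = 8 | 2·4 = 8
Z: 3·0+1·0+2·3 = 6 | 2·3 = 6
D: 3·0+1·6+2·0 = 6 | 2·3 = 6
gcd(3,1,2,2) = 1

Coefficients: [3, 1, 2, 2]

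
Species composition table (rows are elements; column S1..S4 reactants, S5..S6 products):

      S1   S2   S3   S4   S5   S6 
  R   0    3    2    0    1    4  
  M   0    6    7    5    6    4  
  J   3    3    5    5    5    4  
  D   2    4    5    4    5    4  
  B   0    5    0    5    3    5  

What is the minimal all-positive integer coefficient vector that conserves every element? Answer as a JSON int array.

R: 4·0+5·3+1·2+1·0 = 17 | 5·1+3·4 = 17
M: 4·0+5·6+1·7+1·5 = 42 | 5·6+3·4 = 42
J: 4·3+5·3+1·5+1·5 = 37 | 5·5+3·4 = 37
D: 4·2+5·4+1·5+1·4 = 37 | 5·5+3·4 = 37
B: 4·0+5·5+1·0+1·5 = 30 | 5·3+3·5 = 30
gcd(4,5,1,1,5,3) = 1

Coefficients: [4, 5, 1, 1, 5, 3]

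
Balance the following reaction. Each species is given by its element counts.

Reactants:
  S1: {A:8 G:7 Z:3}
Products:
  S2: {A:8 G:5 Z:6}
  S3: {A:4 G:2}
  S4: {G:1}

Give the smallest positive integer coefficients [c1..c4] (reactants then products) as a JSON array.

Coefficients: [2, 1, 2, 5]

A: 2·8 = 16 | 1·8+2·4+5·0 = 16
G: 2·7 = 14 | 1·5+2·2+5·1 = 14
Z: 2·3 = 6 | 1·6+2·0+5·0 = 6
gcd(2,1,2,5) = 1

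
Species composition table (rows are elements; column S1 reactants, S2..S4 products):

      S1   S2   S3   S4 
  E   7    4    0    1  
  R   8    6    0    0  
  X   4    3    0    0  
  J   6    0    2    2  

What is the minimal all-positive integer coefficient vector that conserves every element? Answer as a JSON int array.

E: 3·7 = 21 | 4·4+4·0+5·1 = 21
R: 3·8 = 24 | 4·6+4·0+5·0 = 24
X: 3·4 = 12 | 4·3+4·0+5·0 = 12
J: 3·6 = 18 | 4·0+4·2+5·2 = 18
gcd(3,4,4,5) = 1

Coefficients: [3, 4, 4, 5]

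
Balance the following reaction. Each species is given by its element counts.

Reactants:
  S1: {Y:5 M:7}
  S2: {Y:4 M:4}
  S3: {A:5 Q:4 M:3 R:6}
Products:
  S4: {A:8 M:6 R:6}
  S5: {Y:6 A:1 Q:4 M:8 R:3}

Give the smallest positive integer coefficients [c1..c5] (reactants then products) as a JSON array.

Coefficients: [4, 1, 4, 2, 4]

Y: 4·5+1·4+4·0 = 24 | 2·0+4·6 = 24
A: 4·0+1·0+4·5 = 20 | 2·8+4·1 = 20
Q: 4·0+1·0+4·4 = 16 | 2·0+4·4 = 16
M: 4·7+1·4+4·3 = 44 | 2·6+4·8 = 44
R: 4·0+1·0+4·6 = 24 | 2·6+4·3 = 24
gcd(4,1,4,2,4) = 1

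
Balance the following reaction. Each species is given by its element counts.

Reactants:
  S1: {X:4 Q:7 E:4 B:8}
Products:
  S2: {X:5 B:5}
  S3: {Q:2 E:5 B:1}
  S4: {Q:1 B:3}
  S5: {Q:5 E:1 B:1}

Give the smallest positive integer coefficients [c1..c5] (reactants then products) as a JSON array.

X: 5·4 = 20 | 4·5+3·0+4·0+5·0 = 20
Q: 5·7 = 35 | 4·0+3·2+4·1+5·5 = 35
E: 5·4 = 20 | 4·0+3·5+4·0+5·1 = 20
B: 5·8 = 40 | 4·5+3·1+4·3+5·1 = 40
gcd(5,4,3,4,5) = 1

Coefficients: [5, 4, 3, 4, 5]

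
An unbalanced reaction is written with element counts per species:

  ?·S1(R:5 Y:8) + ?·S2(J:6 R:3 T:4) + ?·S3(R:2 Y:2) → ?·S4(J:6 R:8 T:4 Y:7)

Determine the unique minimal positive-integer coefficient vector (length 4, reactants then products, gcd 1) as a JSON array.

Coefficients: [4, 6, 5, 6]

J: 4·0+6·6+5·0 = 36 | 6·6 = 36
R: 4·5+6·3+5·2 = 48 | 6·8 = 48
T: 4·0+6·4+5·0 = 24 | 6·4 = 24
Y: 4·8+6·0+5·2 = 42 | 6·7 = 42
gcd(4,6,5,6) = 1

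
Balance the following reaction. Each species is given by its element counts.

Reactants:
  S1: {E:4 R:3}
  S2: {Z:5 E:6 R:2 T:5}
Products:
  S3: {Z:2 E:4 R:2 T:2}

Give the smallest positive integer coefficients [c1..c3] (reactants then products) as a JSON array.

Z: 2·0+2·5 = 10 | 5·2 = 10
E: 2·4+2·6 = 20 | 5·4 = 20
R: 2·3+2·2 = 10 | 5·2 = 10
T: 2·0+2·5 = 10 | 5·2 = 10
gcd(2,2,5) = 1

Coefficients: [2, 2, 5]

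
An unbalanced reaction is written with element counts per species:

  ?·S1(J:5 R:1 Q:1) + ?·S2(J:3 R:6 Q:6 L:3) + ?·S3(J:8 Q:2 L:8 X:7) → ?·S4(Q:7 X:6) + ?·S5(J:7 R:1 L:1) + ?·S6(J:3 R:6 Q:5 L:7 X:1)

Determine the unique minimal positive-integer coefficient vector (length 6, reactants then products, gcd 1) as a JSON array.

Coefficients: [4, 1, 1, 1, 4, 1]

J: 4·5+1·3+1·8 = 31 | 1·0+4·7+1·3 = 31
R: 4·1+1·6+1·0 = 10 | 1·0+4·1+1·6 = 10
Q: 4·1+1·6+1·2 = 12 | 1·7+4·0+1·5 = 12
L: 4·0+1·3+1·8 = 11 | 1·0+4·1+1·7 = 11
X: 4·0+1·0+1·7 = 7 | 1·6+4·0+1·1 = 7
gcd(4,1,1,1,4,1) = 1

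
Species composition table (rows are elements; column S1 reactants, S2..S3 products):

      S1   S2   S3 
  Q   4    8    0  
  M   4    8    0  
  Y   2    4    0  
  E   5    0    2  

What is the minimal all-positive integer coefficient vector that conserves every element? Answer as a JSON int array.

Q: 2·4 = 8 | 1·8+5·0 = 8
M: 2·4 = 8 | 1·8+5·0 = 8
Y: 2·2 = 4 | 1·4+5·0 = 4
E: 2·5 = 10 | 1·0+5·2 = 10
gcd(2,1,5) = 1

Coefficients: [2, 1, 5]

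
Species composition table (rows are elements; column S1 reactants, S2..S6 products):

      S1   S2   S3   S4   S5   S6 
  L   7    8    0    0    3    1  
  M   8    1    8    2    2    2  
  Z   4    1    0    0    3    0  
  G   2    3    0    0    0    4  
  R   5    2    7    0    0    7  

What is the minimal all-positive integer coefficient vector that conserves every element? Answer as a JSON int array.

Coefficients: [5, 2, 2, 4, 6, 1]

L: 5·7 = 35 | 2·8+2·0+4·0+6·3+1·1 = 35
M: 5·8 = 40 | 2·1+2·8+4·2+6·2+1·2 = 40
Z: 5·4 = 20 | 2·1+2·0+4·0+6·3+1·0 = 20
G: 5·2 = 10 | 2·3+2·0+4·0+6·0+1·4 = 10
R: 5·5 = 25 | 2·2+2·7+4·0+6·0+1·7 = 25
gcd(5,2,2,4,6,1) = 1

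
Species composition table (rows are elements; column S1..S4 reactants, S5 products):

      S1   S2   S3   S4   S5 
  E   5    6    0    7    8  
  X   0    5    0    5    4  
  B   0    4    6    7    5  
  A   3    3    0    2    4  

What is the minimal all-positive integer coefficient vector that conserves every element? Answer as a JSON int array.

E: 3·5+3·6+1·0+1·7 = 40 | 5·8 = 40
X: 3·0+3·5+1·0+1·5 = 20 | 5·4 = 20
B: 3·0+3·4+1·6+1·7 = 25 | 5·5 = 25
A: 3·3+3·3+1·0+1·2 = 20 | 5·4 = 20
gcd(3,3,1,1,5) = 1

Coefficients: [3, 3, 1, 1, 5]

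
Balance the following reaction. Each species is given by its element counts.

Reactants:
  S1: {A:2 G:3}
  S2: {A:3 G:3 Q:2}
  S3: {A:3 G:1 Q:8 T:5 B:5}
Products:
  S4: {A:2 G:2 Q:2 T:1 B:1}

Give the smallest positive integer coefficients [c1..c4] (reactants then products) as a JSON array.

A: 2·2+1·3+1·3 = 10 | 5·2 = 10
G: 2·3+1·3+1·1 = 10 | 5·2 = 10
Q: 2·0+1·2+1·8 = 10 | 5·2 = 10
T: 2·0+1·0+1·5 = 5 | 5·1 = 5
B: 2·0+1·0+1·5 = 5 | 5·1 = 5
gcd(2,1,1,5) = 1

Coefficients: [2, 1, 1, 5]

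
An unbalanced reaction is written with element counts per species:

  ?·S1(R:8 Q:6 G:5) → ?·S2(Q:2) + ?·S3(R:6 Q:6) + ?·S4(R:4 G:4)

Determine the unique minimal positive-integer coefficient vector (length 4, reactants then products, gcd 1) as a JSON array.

Coefficients: [4, 6, 2, 5]

R: 4·8 = 32 | 6·0+2·6+5·4 = 32
Q: 4·6 = 24 | 6·2+2·6+5·0 = 24
G: 4·5 = 20 | 6·0+2·0+5·4 = 20
gcd(4,6,2,5) = 1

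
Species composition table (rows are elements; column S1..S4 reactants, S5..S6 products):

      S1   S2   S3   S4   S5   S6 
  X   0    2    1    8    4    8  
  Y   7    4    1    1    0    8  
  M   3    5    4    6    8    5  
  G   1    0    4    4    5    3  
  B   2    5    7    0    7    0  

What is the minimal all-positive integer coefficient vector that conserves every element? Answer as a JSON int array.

Coefficients: [1, 1, 2, 3, 3, 2]

X: 1·0+1·2+2·1+3·8 = 28 | 3·4+2·8 = 28
Y: 1·7+1·4+2·1+3·1 = 16 | 3·0+2·8 = 16
M: 1·3+1·5+2·4+3·6 = 34 | 3·8+2·5 = 34
G: 1·1+1·0+2·4+3·4 = 21 | 3·5+2·3 = 21
B: 1·2+1·5+2·7+3·0 = 21 | 3·7+2·0 = 21
gcd(1,1,2,3,3,2) = 1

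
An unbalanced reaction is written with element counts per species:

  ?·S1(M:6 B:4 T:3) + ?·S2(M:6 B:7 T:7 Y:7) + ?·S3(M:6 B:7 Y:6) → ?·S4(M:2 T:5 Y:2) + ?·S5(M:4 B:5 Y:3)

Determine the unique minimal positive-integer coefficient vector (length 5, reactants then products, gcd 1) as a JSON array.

Coefficients: [1, 1, 2, 2, 5]

M: 1·6+1·6+2·6 = 24 | 2·2+5·4 = 24
B: 1·4+1·7+2·7 = 25 | 2·0+5·5 = 25
T: 1·3+1·7+2·0 = 10 | 2·5+5·0 = 10
Y: 1·0+1·7+2·6 = 19 | 2·2+5·3 = 19
gcd(1,1,2,2,5) = 1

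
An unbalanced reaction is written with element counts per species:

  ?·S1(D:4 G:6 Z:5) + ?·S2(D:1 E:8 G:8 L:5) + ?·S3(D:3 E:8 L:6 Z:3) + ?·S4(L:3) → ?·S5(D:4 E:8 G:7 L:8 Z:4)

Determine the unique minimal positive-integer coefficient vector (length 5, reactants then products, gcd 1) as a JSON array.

Coefficients: [3, 3, 3, 5, 6]

D: 3·4+3·1+3·3+5·0 = 24 | 6·4 = 24
E: 3·0+3·8+3·8+5·0 = 48 | 6·8 = 48
G: 3·6+3·8+3·0+5·0 = 42 | 6·7 = 42
L: 3·0+3·5+3·6+5·3 = 48 | 6·8 = 48
Z: 3·5+3·0+3·3+5·0 = 24 | 6·4 = 24
gcd(3,3,3,5,6) = 1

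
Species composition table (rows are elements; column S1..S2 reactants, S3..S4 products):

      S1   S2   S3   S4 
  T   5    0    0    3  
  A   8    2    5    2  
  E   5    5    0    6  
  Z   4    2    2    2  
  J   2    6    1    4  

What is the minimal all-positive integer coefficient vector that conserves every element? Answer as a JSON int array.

Coefficients: [3, 3, 4, 5]

T: 3·5+3·0 = 15 | 4·0+5·3 = 15
A: 3·8+3·2 = 30 | 4·5+5·2 = 30
E: 3·5+3·5 = 30 | 4·0+5·6 = 30
Z: 3·4+3·2 = 18 | 4·2+5·2 = 18
J: 3·2+3·6 = 24 | 4·1+5·4 = 24
gcd(3,3,4,5) = 1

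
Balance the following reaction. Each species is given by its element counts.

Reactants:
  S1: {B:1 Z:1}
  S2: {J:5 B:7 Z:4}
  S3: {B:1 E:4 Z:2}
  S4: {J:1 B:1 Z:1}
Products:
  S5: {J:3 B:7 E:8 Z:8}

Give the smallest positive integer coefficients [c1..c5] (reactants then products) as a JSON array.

Coefficients: [4, 1, 6, 4, 3]

J: 4·0+1·5+6·0+4·1 = 9 | 3·3 = 9
B: 4·1+1·7+6·1+4·1 = 21 | 3·7 = 21
E: 4·0+1·0+6·4+4·0 = 24 | 3·8 = 24
Z: 4·1+1·4+6·2+4·1 = 24 | 3·8 = 24
gcd(4,1,6,4,3) = 1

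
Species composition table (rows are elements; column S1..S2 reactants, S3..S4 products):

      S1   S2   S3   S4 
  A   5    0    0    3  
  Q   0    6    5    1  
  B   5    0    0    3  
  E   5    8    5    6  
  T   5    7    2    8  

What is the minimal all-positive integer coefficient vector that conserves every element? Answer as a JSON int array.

A: 3·5+5·0 = 15 | 5·0+5·3 = 15
Q: 3·0+5·6 = 30 | 5·5+5·1 = 30
B: 3·5+5·0 = 15 | 5·0+5·3 = 15
E: 3·5+5·8 = 55 | 5·5+5·6 = 55
T: 3·5+5·7 = 50 | 5·2+5·8 = 50
gcd(3,5,5,5) = 1

Coefficients: [3, 5, 5, 5]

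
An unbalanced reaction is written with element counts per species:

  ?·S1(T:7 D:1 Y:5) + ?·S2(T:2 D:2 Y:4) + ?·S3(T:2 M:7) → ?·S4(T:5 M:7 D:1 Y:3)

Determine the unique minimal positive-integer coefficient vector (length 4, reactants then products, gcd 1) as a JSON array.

Coefficients: [1, 1, 3, 3]

T: 1·7+1·2+3·2 = 15 | 3·5 = 15
M: 1·0+1·0+3·7 = 21 | 3·7 = 21
D: 1·1+1·2+3·0 = 3 | 3·1 = 3
Y: 1·5+1·4+3·0 = 9 | 3·3 = 9
gcd(1,1,3,3) = 1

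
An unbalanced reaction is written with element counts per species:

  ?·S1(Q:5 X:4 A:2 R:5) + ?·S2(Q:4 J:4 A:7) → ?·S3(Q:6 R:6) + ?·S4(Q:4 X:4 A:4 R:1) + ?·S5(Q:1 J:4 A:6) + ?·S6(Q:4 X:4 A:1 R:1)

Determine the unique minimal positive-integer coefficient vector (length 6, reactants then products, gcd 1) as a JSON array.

Coefficients: [3, 3, 2, 2, 3, 1]

Q: 3·5+3·4 = 27 | 2·6+2·4+3·1+1·4 = 27
X: 3·4+3·0 = 12 | 2·0+2·4+3·0+1·4 = 12
J: 3·0+3·4 = 12 | 2·0+2·0+3·4+1·0 = 12
A: 3·2+3·7 = 27 | 2·0+2·4+3·6+1·1 = 27
R: 3·5+3·0 = 15 | 2·6+2·1+3·0+1·1 = 15
gcd(3,3,2,2,3,1) = 1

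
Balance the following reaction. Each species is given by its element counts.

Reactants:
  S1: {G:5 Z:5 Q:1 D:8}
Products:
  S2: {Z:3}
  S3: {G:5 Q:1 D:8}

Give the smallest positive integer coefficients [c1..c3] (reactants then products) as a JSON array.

G: 3·5 = 15 | 5·0+3·5 = 15
Z: 3·5 = 15 | 5·3+3·0 = 15
Q: 3·1 = 3 | 5·0+3·1 = 3
D: 3·8 = 24 | 5·0+3·8 = 24
gcd(3,5,3) = 1

Coefficients: [3, 5, 3]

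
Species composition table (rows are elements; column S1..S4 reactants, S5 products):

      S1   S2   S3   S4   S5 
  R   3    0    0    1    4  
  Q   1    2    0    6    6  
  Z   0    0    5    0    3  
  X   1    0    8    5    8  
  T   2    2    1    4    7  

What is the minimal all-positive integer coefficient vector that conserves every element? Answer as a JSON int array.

Coefficients: [6, 6, 3, 2, 5]

R: 6·3+6·0+3·0+2·1 = 20 | 5·4 = 20
Q: 6·1+6·2+3·0+2·6 = 30 | 5·6 = 30
Z: 6·0+6·0+3·5+2·0 = 15 | 5·3 = 15
X: 6·1+6·0+3·8+2·5 = 40 | 5·8 = 40
T: 6·2+6·2+3·1+2·4 = 35 | 5·7 = 35
gcd(6,6,3,2,5) = 1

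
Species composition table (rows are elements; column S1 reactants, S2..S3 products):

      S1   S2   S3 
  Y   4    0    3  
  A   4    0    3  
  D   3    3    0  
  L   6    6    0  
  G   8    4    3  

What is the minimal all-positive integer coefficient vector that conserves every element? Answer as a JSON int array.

Y: 3·4 = 12 | 3·0+4·3 = 12
A: 3·4 = 12 | 3·0+4·3 = 12
D: 3·3 = 9 | 3·3+4·0 = 9
L: 3·6 = 18 | 3·6+4·0 = 18
G: 3·8 = 24 | 3·4+4·3 = 24
gcd(3,3,4) = 1

Coefficients: [3, 3, 4]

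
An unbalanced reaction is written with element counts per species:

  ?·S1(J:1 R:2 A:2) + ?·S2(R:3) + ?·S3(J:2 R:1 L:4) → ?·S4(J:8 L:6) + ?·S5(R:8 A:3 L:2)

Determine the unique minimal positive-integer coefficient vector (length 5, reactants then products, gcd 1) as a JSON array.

J: 6·1+5·0+5·2 = 16 | 2·8+4·0 = 16
R: 6·2+5·3+5·1 = 32 | 2·0+4·8 = 32
A: 6·2+5·0+5·0 = 12 | 2·0+4·3 = 12
L: 6·0+5·0+5·4 = 20 | 2·6+4·2 = 20
gcd(6,5,5,2,4) = 1

Coefficients: [6, 5, 5, 2, 4]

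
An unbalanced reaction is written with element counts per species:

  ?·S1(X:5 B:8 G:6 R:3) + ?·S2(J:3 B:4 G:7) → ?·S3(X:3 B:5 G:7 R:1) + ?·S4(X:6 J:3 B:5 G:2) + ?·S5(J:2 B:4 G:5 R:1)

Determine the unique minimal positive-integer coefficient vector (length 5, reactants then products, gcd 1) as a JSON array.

X: 3·5+5·0 = 15 | 3·3+1·6+6·0 = 15
J: 3·0+5·3 = 15 | 3·0+1·3+6·2 = 15
B: 3·8+5·4 = 44 | 3·5+1·5+6·4 = 44
G: 3·6+5·7 = 53 | 3·7+1·2+6·5 = 53
R: 3·3+5·0 = 9 | 3·1+1·0+6·1 = 9
gcd(3,5,3,1,6) = 1

Coefficients: [3, 5, 3, 1, 6]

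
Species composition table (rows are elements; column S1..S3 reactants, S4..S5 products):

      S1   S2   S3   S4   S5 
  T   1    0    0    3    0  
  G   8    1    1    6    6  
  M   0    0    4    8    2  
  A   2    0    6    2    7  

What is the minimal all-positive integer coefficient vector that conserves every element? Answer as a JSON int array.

T: 3·1+2·0+4·0 = 3 | 1·3+4·0 = 3
G: 3·8+2·1+4·1 = 30 | 1·6+4·6 = 30
M: 3·0+2·0+4·4 = 16 | 1·8+4·2 = 16
A: 3·2+2·0+4·6 = 30 | 1·2+4·7 = 30
gcd(3,2,4,1,4) = 1

Coefficients: [3, 2, 4, 1, 4]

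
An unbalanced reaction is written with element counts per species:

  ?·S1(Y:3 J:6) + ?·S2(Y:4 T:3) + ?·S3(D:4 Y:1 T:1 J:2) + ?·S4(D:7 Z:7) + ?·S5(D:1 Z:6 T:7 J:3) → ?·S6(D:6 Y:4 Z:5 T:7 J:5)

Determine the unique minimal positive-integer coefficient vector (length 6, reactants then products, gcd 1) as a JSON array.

Coefficients: [1, 3, 5, 1, 3, 5]

D: 1·0+3·0+5·4+1·7+3·1 = 30 | 5·6 = 30
Y: 1·3+3·4+5·1+1·0+3·0 = 20 | 5·4 = 20
Z: 1·0+3·0+5·0+1·7+3·6 = 25 | 5·5 = 25
T: 1·0+3·3+5·1+1·0+3·7 = 35 | 5·7 = 35
J: 1·6+3·0+5·2+1·0+3·3 = 25 | 5·5 = 25
gcd(1,3,5,1,3,5) = 1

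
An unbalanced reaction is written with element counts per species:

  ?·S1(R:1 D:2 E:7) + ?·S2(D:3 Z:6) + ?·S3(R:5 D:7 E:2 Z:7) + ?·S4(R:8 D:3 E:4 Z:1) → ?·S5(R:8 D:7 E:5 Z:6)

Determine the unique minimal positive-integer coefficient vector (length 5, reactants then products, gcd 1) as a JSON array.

Coefficients: [1, 1, 3, 3, 5]

R: 1·1+1·0+3·5+3·8 = 40 | 5·8 = 40
D: 1·2+1·3+3·7+3·3 = 35 | 5·7 = 35
E: 1·7+1·0+3·2+3·4 = 25 | 5·5 = 25
Z: 1·0+1·6+3·7+3·1 = 30 | 5·6 = 30
gcd(1,1,3,3,5) = 1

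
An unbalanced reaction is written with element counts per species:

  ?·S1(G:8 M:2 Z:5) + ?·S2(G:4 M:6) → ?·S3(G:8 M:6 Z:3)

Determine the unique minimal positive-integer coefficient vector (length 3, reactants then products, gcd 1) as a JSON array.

G: 3·8+4·4 = 40 | 5·8 = 40
M: 3·2+4·6 = 30 | 5·6 = 30
Z: 3·5+4·0 = 15 | 5·3 = 15
gcd(3,4,5) = 1

Coefficients: [3, 4, 5]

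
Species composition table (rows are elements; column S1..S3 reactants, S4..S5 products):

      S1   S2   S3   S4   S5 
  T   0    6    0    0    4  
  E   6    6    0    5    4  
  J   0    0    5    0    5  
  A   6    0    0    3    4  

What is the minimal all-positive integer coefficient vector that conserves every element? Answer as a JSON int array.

T: 5·0+2·6+3·0 = 12 | 6·0+3·4 = 12
E: 5·6+2·6+3·0 = 42 | 6·5+3·4 = 42
J: 5·0+2·0+3·5 = 15 | 6·0+3·5 = 15
A: 5·6+2·0+3·0 = 30 | 6·3+3·4 = 30
gcd(5,2,3,6,3) = 1

Coefficients: [5, 2, 3, 6, 3]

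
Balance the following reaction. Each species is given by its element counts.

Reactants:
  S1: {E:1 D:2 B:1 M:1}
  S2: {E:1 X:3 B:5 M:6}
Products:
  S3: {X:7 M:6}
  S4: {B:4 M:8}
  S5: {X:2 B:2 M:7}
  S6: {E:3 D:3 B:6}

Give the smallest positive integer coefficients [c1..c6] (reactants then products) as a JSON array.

Coefficients: [3, 3, 1, 1, 1, 2]

E: 3·1+3·1 = 6 | 1·0+1·0+1·0+2·3 = 6
X: 3·0+3·3 = 9 | 1·7+1·0+1·2+2·0 = 9
D: 3·2+3·0 = 6 | 1·0+1·0+1·0+2·3 = 6
B: 3·1+3·5 = 18 | 1·0+1·4+1·2+2·6 = 18
M: 3·1+3·6 = 21 | 1·6+1·8+1·7+2·0 = 21
gcd(3,3,1,1,1,2) = 1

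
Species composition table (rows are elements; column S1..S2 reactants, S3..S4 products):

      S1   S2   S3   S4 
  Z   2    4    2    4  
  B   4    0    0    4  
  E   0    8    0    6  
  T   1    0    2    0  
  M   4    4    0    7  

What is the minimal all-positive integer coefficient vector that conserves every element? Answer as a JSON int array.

Coefficients: [4, 3, 2, 4]

Z: 4·2+3·4 = 20 | 2·2+4·4 = 20
B: 4·4+3·0 = 16 | 2·0+4·4 = 16
E: 4·0+3·8 = 24 | 2·0+4·6 = 24
T: 4·1+3·0 = 4 | 2·2+4·0 = 4
M: 4·4+3·4 = 28 | 2·0+4·7 = 28
gcd(4,3,2,4) = 1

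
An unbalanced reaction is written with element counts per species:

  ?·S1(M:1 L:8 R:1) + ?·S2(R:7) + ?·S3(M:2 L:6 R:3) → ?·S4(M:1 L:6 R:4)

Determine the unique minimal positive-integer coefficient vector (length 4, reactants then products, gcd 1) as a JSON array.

M: 3·1+2·0+1·2 = 5 | 5·1 = 5
L: 3·8+2·0+1·6 = 30 | 5·6 = 30
R: 3·1+2·7+1·3 = 20 | 5·4 = 20
gcd(3,2,1,5) = 1

Coefficients: [3, 2, 1, 5]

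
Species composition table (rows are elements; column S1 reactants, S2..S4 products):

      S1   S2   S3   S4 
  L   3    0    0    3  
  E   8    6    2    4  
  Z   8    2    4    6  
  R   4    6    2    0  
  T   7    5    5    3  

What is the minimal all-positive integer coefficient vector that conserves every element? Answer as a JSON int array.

Coefficients: [5, 3, 1, 5]

L: 5·3 = 15 | 3·0+1·0+5·3 = 15
E: 5·8 = 40 | 3·6+1·2+5·4 = 40
Z: 5·8 = 40 | 3·2+1·4+5·6 = 40
R: 5·4 = 20 | 3·6+1·2+5·0 = 20
T: 5·7 = 35 | 3·5+1·5+5·3 = 35
gcd(5,3,1,5) = 1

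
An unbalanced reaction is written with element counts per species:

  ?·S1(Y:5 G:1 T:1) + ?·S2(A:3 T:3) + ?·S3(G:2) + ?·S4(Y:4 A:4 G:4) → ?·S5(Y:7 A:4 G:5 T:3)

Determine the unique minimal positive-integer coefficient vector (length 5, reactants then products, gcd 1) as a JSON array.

Coefficients: [6, 4, 6, 3, 6]

Y: 6·5+4·0+6·0+3·4 = 42 | 6·7 = 42
A: 6·0+4·3+6·0+3·4 = 24 | 6·4 = 24
G: 6·1+4·0+6·2+3·4 = 30 | 6·5 = 30
T: 6·1+4·3+6·0+3·0 = 18 | 6·3 = 18
gcd(6,4,6,3,6) = 1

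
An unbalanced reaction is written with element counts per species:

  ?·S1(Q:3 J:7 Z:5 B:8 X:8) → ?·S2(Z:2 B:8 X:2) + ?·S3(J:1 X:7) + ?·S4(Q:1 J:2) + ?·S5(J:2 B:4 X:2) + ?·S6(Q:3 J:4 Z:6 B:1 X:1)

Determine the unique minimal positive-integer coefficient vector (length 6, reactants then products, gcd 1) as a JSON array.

Q: 6·3 = 18 | 3·0+4·0+6·1+5·0+4·3 = 18
J: 6·7 = 42 | 3·0+4·1+6·2+5·2+4·4 = 42
Z: 6·5 = 30 | 3·2+4·0+6·0+5·0+4·6 = 30
B: 6·8 = 48 | 3·8+4·0+6·0+5·4+4·1 = 48
X: 6·8 = 48 | 3·2+4·7+6·0+5·2+4·1 = 48
gcd(6,3,4,6,5,4) = 1

Coefficients: [6, 3, 4, 6, 5, 4]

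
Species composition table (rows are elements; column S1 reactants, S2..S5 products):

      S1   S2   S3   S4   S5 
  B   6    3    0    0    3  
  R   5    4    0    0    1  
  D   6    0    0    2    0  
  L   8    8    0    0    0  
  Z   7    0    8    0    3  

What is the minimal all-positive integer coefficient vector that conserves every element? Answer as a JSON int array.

B: 2·6 = 12 | 2·3+1·0+6·0+2·3 = 12
R: 2·5 = 10 | 2·4+1·0+6·0+2·1 = 10
D: 2·6 = 12 | 2·0+1·0+6·2+2·0 = 12
L: 2·8 = 16 | 2·8+1·0+6·0+2·0 = 16
Z: 2·7 = 14 | 2·0+1·8+6·0+2·3 = 14
gcd(2,2,1,6,2) = 1

Coefficients: [2, 2, 1, 6, 2]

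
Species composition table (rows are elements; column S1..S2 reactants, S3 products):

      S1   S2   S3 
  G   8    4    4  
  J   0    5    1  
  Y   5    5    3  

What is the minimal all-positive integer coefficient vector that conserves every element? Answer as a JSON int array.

G: 2·8+1·4 = 20 | 5·4 = 20
J: 2·0+1·5 = 5 | 5·1 = 5
Y: 2·5+1·5 = 15 | 5·3 = 15
gcd(2,1,5) = 1

Coefficients: [2, 1, 5]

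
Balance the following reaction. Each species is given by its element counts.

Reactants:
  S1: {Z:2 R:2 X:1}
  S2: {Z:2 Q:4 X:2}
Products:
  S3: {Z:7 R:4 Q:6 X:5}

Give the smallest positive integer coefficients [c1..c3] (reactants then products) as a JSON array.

Coefficients: [4, 3, 2]

Z: 4·2+3·2 = 14 | 2·7 = 14
R: 4·2+3·0 = 8 | 2·4 = 8
Q: 4·0+3·4 = 12 | 2·6 = 12
X: 4·1+3·2 = 10 | 2·5 = 10
gcd(4,3,2) = 1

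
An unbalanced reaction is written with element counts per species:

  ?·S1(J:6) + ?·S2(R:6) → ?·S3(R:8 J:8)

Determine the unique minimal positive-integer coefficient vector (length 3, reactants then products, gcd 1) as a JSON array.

Coefficients: [4, 4, 3]

R: 4·0+4·6 = 24 | 3·8 = 24
J: 4·6+4·0 = 24 | 3·8 = 24
gcd(4,4,3) = 1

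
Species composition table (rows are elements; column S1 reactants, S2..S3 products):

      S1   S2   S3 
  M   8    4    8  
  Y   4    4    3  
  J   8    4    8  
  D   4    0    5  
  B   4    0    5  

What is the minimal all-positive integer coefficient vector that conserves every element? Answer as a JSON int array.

Coefficients: [5, 2, 4]

M: 5·8 = 40 | 2·4+4·8 = 40
Y: 5·4 = 20 | 2·4+4·3 = 20
J: 5·8 = 40 | 2·4+4·8 = 40
D: 5·4 = 20 | 2·0+4·5 = 20
B: 5·4 = 20 | 2·0+4·5 = 20
gcd(5,2,4) = 1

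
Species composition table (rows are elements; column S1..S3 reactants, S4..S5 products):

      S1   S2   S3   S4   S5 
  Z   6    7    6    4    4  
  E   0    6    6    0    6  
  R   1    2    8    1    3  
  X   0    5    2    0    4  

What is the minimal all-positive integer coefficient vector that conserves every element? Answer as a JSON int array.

Coefficients: [2, 2, 1, 5, 3]

Z: 2·6+2·7+1·6 = 32 | 5·4+3·4 = 32
E: 2·0+2·6+1·6 = 18 | 5·0+3·6 = 18
R: 2·1+2·2+1·8 = 14 | 5·1+3·3 = 14
X: 2·0+2·5+1·2 = 12 | 5·0+3·4 = 12
gcd(2,2,1,5,3) = 1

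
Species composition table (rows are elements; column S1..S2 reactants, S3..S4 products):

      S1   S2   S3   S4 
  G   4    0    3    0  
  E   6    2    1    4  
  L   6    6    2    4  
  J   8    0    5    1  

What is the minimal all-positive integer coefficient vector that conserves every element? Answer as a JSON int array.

G: 3·4+1·0 = 12 | 4·3+4·0 = 12
E: 3·6+1·2 = 20 | 4·1+4·4 = 20
L: 3·6+1·6 = 24 | 4·2+4·4 = 24
J: 3·8+1·0 = 24 | 4·5+4·1 = 24
gcd(3,1,4,4) = 1

Coefficients: [3, 1, 4, 4]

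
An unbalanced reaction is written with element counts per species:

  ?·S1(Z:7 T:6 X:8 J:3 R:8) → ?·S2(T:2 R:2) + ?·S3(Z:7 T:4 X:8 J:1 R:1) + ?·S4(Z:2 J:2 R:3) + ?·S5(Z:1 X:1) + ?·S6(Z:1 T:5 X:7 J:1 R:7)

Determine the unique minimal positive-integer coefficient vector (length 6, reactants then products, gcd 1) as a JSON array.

Coefficients: [5, 4, 3, 5, 2, 2]

Z: 5·7 = 35 | 4·0+3·7+5·2+2·1+2·1 = 35
T: 5·6 = 30 | 4·2+3·4+5·0+2·0+2·5 = 30
X: 5·8 = 40 | 4·0+3·8+5·0+2·1+2·7 = 40
J: 5·3 = 15 | 4·0+3·1+5·2+2·0+2·1 = 15
R: 5·8 = 40 | 4·2+3·1+5·3+2·0+2·7 = 40
gcd(5,4,3,5,2,2) = 1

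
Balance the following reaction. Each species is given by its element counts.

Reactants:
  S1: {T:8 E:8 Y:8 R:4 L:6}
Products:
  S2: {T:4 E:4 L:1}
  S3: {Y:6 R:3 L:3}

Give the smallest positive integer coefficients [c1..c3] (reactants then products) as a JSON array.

T: 3·8 = 24 | 6·4+4·0 = 24
E: 3·8 = 24 | 6·4+4·0 = 24
Y: 3·8 = 24 | 6·0+4·6 = 24
R: 3·4 = 12 | 6·0+4·3 = 12
L: 3·6 = 18 | 6·1+4·3 = 18
gcd(3,6,4) = 1

Coefficients: [3, 6, 4]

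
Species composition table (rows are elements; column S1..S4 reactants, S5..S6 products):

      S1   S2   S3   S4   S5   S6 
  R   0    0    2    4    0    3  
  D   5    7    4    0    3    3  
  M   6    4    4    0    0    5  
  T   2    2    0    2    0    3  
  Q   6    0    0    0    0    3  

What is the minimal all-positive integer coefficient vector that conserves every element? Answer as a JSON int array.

Coefficients: [3, 2, 1, 4, 5, 6]

R: 3·0+2·0+1·2+4·4 = 18 | 5·0+6·3 = 18
D: 3·5+2·7+1·4+4·0 = 33 | 5·3+6·3 = 33
M: 3·6+2·4+1·4+4·0 = 30 | 5·0+6·5 = 30
T: 3·2+2·2+1·0+4·2 = 18 | 5·0+6·3 = 18
Q: 3·6+2·0+1·0+4·0 = 18 | 5·0+6·3 = 18
gcd(3,2,1,4,5,6) = 1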